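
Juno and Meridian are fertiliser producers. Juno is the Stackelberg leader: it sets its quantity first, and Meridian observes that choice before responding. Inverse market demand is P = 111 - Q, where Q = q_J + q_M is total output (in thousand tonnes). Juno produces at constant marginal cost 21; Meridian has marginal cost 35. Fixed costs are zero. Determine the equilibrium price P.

Solve by backward induction. Given q_J, the follower Meridian maximises π_M = (111 - q_J - q_M)q_M - 35q_M.
Follower FOC: 76 - q_J - 2q_M = 0, so q_M(q_J) = (76 - q_J)/2.
Juno substitutes q_M(q_J) into its own profit: π_J = q_J(111 - q_J - (76 - q_J)/2) - 21q_J = (73 - (1/2)q_J)q_J - 21q_J.
Maximising: ∂π_J/∂q_J = 52 - q_J = 0, giving q_J = 52.
Then q_M = (76 - 52)/2 = 12.
Total output Q = 64, so price P = 111 - 64 = 47.

47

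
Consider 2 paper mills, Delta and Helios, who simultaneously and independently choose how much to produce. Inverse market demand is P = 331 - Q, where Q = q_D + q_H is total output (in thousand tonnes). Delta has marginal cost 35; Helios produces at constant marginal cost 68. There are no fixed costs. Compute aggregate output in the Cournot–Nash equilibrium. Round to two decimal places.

186.33

Delta's profit: π_D = (331 - Q)q_D - (35q_D). Setting ∂π_D/∂q_D = 0: 296 - 2q_D - (q_H) = 0.
Helios's first-order condition: 263 - 2q_H - (q_D) = 0.
Rearranging gives the reaction functions q_D = (296 - q_H)/2 and q_H = (263 - q_D)/2.
Solving the pair: q_D = 329/3, q_H = 230/3.
Total output Q = 329/3 + 230/3 = 559/3.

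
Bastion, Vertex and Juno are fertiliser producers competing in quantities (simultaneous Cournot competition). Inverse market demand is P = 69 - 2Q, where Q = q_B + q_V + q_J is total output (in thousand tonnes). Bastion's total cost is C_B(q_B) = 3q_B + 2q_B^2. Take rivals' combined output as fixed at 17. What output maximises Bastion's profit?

4

With rivals' combined output fixed at 17, Bastion's profit is π_B = (69 - 2·17 - 2q_B)q_B - (3q_B + 2q_B²) = (35 - 2q_B)q_B - (3q_B + 2q_B²).
∂π_B/∂q_B = 32 - 8q_B = 0, so q_B = 4.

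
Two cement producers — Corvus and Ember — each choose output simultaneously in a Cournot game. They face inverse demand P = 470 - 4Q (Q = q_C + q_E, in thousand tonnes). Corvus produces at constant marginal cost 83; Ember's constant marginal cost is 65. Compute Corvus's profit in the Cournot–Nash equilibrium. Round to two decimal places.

3782.25

Corvus's profit: π_C = (470 - 4Q)q_C - (83q_C). Setting ∂π_C/∂q_C = 0: 387 - 8q_C - 4(q_E) = 0.
Ember's first-order condition: 405 - 8q_E - 4(q_C) = 0.
So q_C = (387 - 4q_E)/8 and q_E = (405 - 4q_C)/8.
Solving the pair: q_C = 123/4, q_E = 141/4.
Price P = 470 - 4·66 = 206.
Corvus's profit: (206 - 83)·(123/4) = 3782.2500.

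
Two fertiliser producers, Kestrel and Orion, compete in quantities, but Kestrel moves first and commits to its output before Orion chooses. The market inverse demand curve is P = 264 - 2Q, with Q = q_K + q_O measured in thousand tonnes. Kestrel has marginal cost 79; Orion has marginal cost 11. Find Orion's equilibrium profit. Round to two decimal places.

Solve by backward induction. Given q_K, the follower Orion maximises π_O = (264 - 2q_K - 2q_O)q_O - 11q_O.
Follower FOC: 253 - 2q_K - 4q_O = 0, so q_O(q_K) = (253 - 2q_K)/4.
The leader anticipates this reaction. Substituting into P = 264 - 2Q gives P = 275/2 - q_K, so π_K = (275/2 - q_K)q_K - 79q_K.
The leader's first-order condition 117/2 - 2q_K = 0 yields q_K = 117/4.
Then q_O = (253 - 2·(117/4))/4 = 389/8.
Price P = 264 - 2·(623/8) = 433/4.
Orion's profit: (433/4 - 11)·(389/8) = 4728.7813.

4728.78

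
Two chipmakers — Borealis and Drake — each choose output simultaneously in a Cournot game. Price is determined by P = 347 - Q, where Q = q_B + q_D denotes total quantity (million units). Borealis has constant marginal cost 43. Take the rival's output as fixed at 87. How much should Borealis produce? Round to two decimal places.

With the rival's output fixed at 87, Borealis's profit is π_B = (347 - 87 - q_B)q_B - (43q_B) = (260 - q_B)q_B - (43q_B).
∂π_B/∂q_B = 217 - 2q_B = 0, so q_B = 217/2.

108.50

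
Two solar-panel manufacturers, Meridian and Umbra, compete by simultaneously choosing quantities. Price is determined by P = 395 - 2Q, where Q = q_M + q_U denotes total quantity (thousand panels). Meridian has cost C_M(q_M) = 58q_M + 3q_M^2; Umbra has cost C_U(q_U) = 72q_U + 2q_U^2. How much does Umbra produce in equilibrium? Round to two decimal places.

Meridian's profit: π_M = (395 - 2Q)q_M - (58q_M + 3q_M²). Setting ∂π_M/∂q_M = 0: 337 - 10q_M - 2(q_U) = 0.
Umbra's first-order condition: 323 - 8q_U - 2(q_M) = 0.
Best responses: q_M = (337 - 2q_U)/10, q_U = (323 - 2q_M)/8.
Solving the pair: q_M = 1025/38, q_U = 639/19.

33.63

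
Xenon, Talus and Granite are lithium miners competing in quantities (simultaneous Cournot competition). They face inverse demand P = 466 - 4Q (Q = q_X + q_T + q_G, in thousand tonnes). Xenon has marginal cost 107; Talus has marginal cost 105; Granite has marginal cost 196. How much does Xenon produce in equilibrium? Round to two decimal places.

27.88

Xenon's profit: π_X = (466 - 4Q)q_X - (107q_X). Setting ∂π_X/∂q_X = 0: 359 - 8q_X - 4(q_T + q_G) = 0.
Talus's first-order condition: 361 - 8q_T - 4(q_X + q_G) = 0.
Granite's first-order condition: 270 - 8q_G - 4(q_X + q_T) = 0.
Summing all 3 equations gives 990 − 16Q = 0, hence Q = 495/8.
Back-substituting: q_X = (359 − 495/2)/4 = 223/8, q_T = (361 − 495/2)/4 = 227/8, q_G = (270 − 495/2)/4 = 45/8.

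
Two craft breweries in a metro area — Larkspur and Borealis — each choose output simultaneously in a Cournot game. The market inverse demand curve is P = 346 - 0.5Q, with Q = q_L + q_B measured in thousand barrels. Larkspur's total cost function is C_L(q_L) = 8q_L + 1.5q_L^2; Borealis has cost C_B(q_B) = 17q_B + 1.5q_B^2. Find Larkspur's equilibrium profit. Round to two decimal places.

11369.36

Larkspur's profit: π_L = (346 - 0.5Q)q_L - (8q_L + (3/2)q_L²). Setting ∂π_L/∂q_L = 0: 338 - 4q_L - (1/2)(q_B) = 0.
Borealis's first-order condition: 329 - 4q_B - (1/2)(q_L) = 0.
Best responses: q_L = (338 - (1/2)q_B)/4, q_B = (329 - (1/2)q_L)/4.
Solving the pair: q_L = 75.3968, q_B = 72.8254.
Price P = 346 - (1/2)·(1334/9) = 271.8889.
Larkspur's profit: 271.8889·75.3968 - 8·75.3968 - (3/2)·75.3968² = 11369.3626.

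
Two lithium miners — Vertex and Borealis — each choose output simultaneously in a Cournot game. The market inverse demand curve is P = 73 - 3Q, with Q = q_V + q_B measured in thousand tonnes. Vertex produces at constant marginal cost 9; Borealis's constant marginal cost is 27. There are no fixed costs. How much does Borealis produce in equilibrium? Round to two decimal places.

Vertex's profit: π_V = (73 - 3Q)q_V - (9q_V). Setting ∂π_V/∂q_V = 0: 64 - 6q_V - 3(q_B) = 0.
Borealis's first-order condition: 46 - 6q_B - 3(q_V) = 0.
Rearranging gives the reaction functions q_V = (64 - 3q_B)/6 and q_B = (46 - 3q_V)/6.
Solving the pair: q_V = 82/9, q_B = 28/9.

3.11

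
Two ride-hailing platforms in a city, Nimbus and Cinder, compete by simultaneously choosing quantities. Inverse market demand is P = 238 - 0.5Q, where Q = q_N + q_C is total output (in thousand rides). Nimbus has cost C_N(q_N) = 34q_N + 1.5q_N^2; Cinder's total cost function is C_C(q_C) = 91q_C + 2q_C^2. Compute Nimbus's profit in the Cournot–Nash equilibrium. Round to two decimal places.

Nimbus's profit: π_N = (238 - 0.5Q)q_N - (34q_N + (3/2)q_N²). Setting ∂π_N/∂q_N = 0: 204 - 4q_N - (1/2)(q_C) = 0.
Cinder's profit: π_C = (238 - 0.5Q)q_C - (91q_C + 2q_C²). Setting ∂π_C/∂q_C = 0: 147 - 5q_C - (1/2)(q_N) = 0.
Rearranging gives the reaction functions q_N = (204 - (1/2)q_C)/4 and q_C = (147 - (1/2)q_N)/5.
Substituting one into the other gives q_N = 47.9241 and q_C = 1944/79.
Price P = 238 - (1/2)·72.5316 = 201.7342.
Nimbus's profit: 201.7342·47.9241 - 34·47.9241 - (3/2)·47.9241² = 4593.4293.

4593.43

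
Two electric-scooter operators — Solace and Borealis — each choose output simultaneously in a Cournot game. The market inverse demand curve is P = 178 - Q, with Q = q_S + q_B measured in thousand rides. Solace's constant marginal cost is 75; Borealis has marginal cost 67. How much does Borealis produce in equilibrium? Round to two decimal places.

39.67

Solace's profit: π_S = (178 - Q)q_S - (75q_S). Setting ∂π_S/∂q_S = 0: 103 - 2q_S - (q_B) = 0.
Borealis's first-order condition: 111 - 2q_B - (q_S) = 0.
So q_S = (103 - q_B)/2 and q_B = (111 - q_S)/2.
Substituting one into the other gives q_S = 95/3 and q_B = 119/3.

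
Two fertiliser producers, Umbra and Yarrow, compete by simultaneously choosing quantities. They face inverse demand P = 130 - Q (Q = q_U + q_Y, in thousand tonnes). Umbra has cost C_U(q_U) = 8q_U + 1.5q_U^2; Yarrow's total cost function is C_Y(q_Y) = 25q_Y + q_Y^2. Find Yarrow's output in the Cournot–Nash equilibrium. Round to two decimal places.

Umbra's profit: π_U = (130 - Q)q_U - (8q_U + (3/2)q_U²). Setting ∂π_U/∂q_U = 0: 122 - 5q_U - (q_Y) = 0.
Yarrow's profit: π_Y = (130 - Q)q_Y - (25q_Y + q_Y²). Setting ∂π_Y/∂q_Y = 0: 105 - 4q_Y - (q_U) = 0.
Rearranging gives the reaction functions q_U = (122 - q_Y)/5 and q_Y = (105 - q_U)/4.
Substituting one into the other gives q_U = 383/19 and q_Y = 403/19.

21.21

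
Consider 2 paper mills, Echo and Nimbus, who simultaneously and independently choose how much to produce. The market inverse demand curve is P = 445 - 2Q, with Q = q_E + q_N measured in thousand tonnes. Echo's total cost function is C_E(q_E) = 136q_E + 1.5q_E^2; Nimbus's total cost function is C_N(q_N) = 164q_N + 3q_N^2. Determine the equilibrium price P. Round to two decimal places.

Echo's profit: π_E = (445 - 2Q)q_E - (136q_E + (3/2)q_E²). Setting ∂π_E/∂q_E = 0: 309 - 7q_E - 2(q_N) = 0.
Nimbus's profit: π_N = (445 - 2Q)q_N - (164q_N + 3q_N²). Setting ∂π_N/∂q_N = 0: 281 - 10q_N - 2(q_E) = 0.
So q_E = (309 - 2q_N)/7 and q_N = (281 - 2q_E)/10.
Substituting one into the other gives q_E = 1264/33 and q_N = 1349/66.
Total output Q = 58.7424, so price P = 445 - 2·58.7424 = 327.5152.

327.52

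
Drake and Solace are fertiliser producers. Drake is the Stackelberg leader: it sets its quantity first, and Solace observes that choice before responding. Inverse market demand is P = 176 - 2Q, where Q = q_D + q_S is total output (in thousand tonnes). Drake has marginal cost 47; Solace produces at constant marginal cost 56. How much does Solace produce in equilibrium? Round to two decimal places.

12.75

Solve by backward induction. Given q_D, the follower Solace maximises π_S = (176 - 2q_D - 2q_S)q_S - 56q_S.
Follower FOC: 120 - 2q_D - 4q_S = 0, so q_S(q_D) = (120 - 2q_D)/4.
The leader anticipates this reaction. Substituting into P = 176 - 2Q gives P = 116 - q_D, so π_D = (116 - q_D)q_D - 47q_D.
Maximising: ∂π_D/∂q_D = 69 - 2q_D = 0, giving q_D = 69/2.
Then q_S = (120 - 2·(69/2))/4 = 51/4.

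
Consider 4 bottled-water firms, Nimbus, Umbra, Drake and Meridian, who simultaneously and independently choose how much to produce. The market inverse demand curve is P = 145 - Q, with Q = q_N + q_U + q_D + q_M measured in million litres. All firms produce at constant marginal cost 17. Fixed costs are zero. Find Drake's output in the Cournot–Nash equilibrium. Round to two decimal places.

A representative firm's profit is π_i = q_i(145 - Q) - 17q_i.
Setting ∂π_i/∂q_i = 0 with rivals' quantities fixed: 128 - 2q_i - Σ_{j≠i} q_j = 0.
With identical firms every q_j equals q_i, so Σ_{j≠i} q_j = 3q_i and 128 = 5q_i, giving q_i = 128/5.

25.60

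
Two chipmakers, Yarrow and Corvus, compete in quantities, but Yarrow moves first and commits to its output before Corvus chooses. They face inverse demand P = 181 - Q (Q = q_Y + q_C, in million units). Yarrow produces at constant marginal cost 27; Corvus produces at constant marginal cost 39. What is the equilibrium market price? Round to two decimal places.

The follower Corvus best-responds to any q_Y: π_C = (181 - Q)q_C - 39q_C.
Setting the follower's marginal profit to zero, 142 - q_Y - 2q_C = 0, i.e. q_C = (142 - q_Y)/2.
Yarrow substitutes q_C(q_Y) into its own profit: π_Y = q_Y(181 - q_Y - (142 - q_Y)/2) - 27q_Y = (110 - (1/2)q_Y)q_Y - 27q_Y.
The leader's first-order condition 83 - q_Y = 0 yields q_Y = 83.
Then q_C = (142 - 83)/2 = 59/2.
Total output Q = 225/2, so price P = 181 - 225/2 = 137/2.

68.50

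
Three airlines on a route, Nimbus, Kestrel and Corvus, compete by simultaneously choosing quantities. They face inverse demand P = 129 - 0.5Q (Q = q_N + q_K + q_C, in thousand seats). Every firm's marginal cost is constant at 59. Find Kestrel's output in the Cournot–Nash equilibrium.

Each firm earns π_i = (129 - 0.5Q)q_i - 59q_i.
Setting ∂π_i/∂q_i = 0 with rivals' quantities fixed: 70 - q_i - (1/2)·Σ_{j≠i} q_j = 0.
With identical firms every q_j equals q_i, so Σ_{j≠i} q_j = 2q_i and 70 = 2q_i, giving q_i = 35.

35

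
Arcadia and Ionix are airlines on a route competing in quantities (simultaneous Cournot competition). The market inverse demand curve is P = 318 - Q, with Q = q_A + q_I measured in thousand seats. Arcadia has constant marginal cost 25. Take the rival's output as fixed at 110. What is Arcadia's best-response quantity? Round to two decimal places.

91.50

With the rival's output fixed at 110, Arcadia's profit is π_A = (318 - 110 - q_A)q_A - (25q_A) = (208 - q_A)q_A - (25q_A).
∂π_A/∂q_A = 183 - 2q_A = 0, so q_A = 183/2.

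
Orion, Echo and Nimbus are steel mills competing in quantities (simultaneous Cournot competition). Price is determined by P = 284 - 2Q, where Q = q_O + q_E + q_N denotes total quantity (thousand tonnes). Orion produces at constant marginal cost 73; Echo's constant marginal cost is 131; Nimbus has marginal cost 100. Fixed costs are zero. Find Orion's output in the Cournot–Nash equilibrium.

37

Orion's profit: π_O = (284 - 2Q)q_O - (73q_O). Setting ∂π_O/∂q_O = 0: 211 - 4q_O - 2(q_E + q_N) = 0.
Echo's first-order condition: 153 - 4q_E - 2(q_O + q_N) = 0.
Nimbus's profit: π_N = (284 - 2Q)q_N - (100q_N). Setting ∂π_N/∂q_N = 0: 184 - 4q_N - 2(q_O + q_E) = 0.
Summing all 3 equations gives 548 − 8Q = 0, hence Q = 137/2.
Back-substituting: q_O = (211 − 137)/2 = 37, q_E = (153 − 137)/2 = 8, q_N = (184 − 137)/2 = 47/2.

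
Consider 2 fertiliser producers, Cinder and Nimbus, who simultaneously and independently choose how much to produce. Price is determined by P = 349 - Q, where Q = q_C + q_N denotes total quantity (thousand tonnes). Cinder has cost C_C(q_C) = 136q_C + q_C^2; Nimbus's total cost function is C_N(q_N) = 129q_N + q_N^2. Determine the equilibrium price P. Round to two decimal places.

262.40

Cinder's profit: π_C = (349 - Q)q_C - (136q_C + q_C²). Setting ∂π_C/∂q_C = 0: 213 - 4q_C - (q_N) = 0.
Nimbus's profit: π_N = (349 - Q)q_N - (129q_N + q_N²). Setting ∂π_N/∂q_N = 0: 220 - 4q_N - (q_C) = 0.
Best responses: q_C = (213 - q_N)/4, q_N = (220 - q_C)/4.
Substituting one into the other gives q_C = 632/15 and q_N = 667/15.
Total output Q = 433/5, so price P = 349 - 433/5 = 1312/5.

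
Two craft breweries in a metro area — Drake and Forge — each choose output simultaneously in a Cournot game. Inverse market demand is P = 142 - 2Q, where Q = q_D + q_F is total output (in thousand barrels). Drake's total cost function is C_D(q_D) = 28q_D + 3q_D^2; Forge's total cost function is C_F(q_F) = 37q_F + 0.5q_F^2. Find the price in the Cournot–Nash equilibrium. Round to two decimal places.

Drake's profit: π_D = (142 - 2Q)q_D - (28q_D + 3q_D²). Setting ∂π_D/∂q_D = 0: 114 - 10q_D - 2(q_F) = 0.
Forge's profit: π_F = (142 - 2Q)q_F - (37q_F + (1/2)q_F²). Setting ∂π_F/∂q_F = 0: 105 - 5q_F - 2(q_D) = 0.
Rearranging gives the reaction functions q_D = (114 - 2q_F)/10 and q_F = (105 - 2q_D)/5.
Solving the pair: q_D = 180/23, q_F = 411/23.
Total output Q = 591/23, so price P = 142 - 2·(591/23) = 90.6087.

90.61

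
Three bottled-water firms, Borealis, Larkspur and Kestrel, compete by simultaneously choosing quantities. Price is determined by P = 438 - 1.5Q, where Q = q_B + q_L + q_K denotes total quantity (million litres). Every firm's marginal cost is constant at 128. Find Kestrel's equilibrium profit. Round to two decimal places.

4004.17

A representative firm's profit is π_i = q_i(438 - 1.5Q) - 128q_i.
First-order condition (treating rivals' output as given): 310 - 3q_i - (3/2)·Σ_{j≠i} q_j = 0.
With identical firms every q_j equals q_i, so Σ_{j≠i} q_j = 2q_i and 310 = 6q_i, giving q_i = 155/3.
Price P = 438 - (3/2)·155 = 411/2.
Kestrel's profit: (411/2 - 128)·(155/3) = 4004.1667.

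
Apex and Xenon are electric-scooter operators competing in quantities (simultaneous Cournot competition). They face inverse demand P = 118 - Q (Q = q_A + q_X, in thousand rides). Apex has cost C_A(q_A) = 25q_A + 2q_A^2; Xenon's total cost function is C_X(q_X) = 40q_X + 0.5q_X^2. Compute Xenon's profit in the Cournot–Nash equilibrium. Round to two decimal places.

729.89

Apex's profit: π_A = (118 - Q)q_A - (25q_A + 2q_A²). Setting ∂π_A/∂q_A = 0: 93 - 6q_A - (q_X) = 0.
Xenon's first-order condition: 78 - 3q_X - (q_A) = 0.
Best responses: q_A = (93 - q_X)/6, q_X = (78 - q_A)/3.
Solving the pair: q_A = 201/17, q_X = 375/17.
Price P = 118 - 576/17 = 1430/17.
Xenon's profit: (1430/17)·(375/17) - 40·(375/17) - (1/2)(375/17)² = 729.8875.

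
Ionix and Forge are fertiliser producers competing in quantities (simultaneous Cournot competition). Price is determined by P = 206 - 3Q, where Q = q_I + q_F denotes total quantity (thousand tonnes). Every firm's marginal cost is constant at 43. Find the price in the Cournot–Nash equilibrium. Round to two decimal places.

97.33

A representative firm's profit is π_i = q_i(206 - 3Q) - 43q_i.
Setting ∂π_i/∂q_i = 0 with rivals' quantities fixed: 163 - 6q_i - 3q_j = 0.
By symmetry each firm produces the same amount; substituting q_j = q_i yields q_i = 163/9.
Total output Q = 326/9, so price P = 206 - 3·(326/9) = 292/3.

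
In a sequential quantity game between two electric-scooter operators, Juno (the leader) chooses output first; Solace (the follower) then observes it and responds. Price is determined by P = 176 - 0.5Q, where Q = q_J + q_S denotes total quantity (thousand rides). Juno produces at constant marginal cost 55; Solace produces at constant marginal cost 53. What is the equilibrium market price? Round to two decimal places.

The follower Solace best-responds to any q_J: π_S = (176 - 0.5Q)q_S - 53q_S.
∂π_S/∂q_S = 123 - (1/2)q_J - q_S = 0 gives the reaction function q_S = (123 - (1/2)q_J).
Juno substitutes q_S(q_J) into its own profit: π_J = q_J(176 - (1/2)q_J - (123 - (1/2)q_J)/2) - 55q_J = (229/2 - (1/4)q_J)q_J - 55q_J.
Maximising: ∂π_J/∂q_J = 119/2 - (1/2)q_J = 0, giving q_J = 119.
Then q_S = (123 - (1/2)·119) = 127/2.
Total output Q = 365/2, so price P = 176 - (1/2)·(365/2) = 339/4.

84.75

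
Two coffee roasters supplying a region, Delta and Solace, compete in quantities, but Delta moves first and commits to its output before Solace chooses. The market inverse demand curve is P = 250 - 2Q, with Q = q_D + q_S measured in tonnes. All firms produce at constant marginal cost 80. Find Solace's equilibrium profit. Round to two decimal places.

Solve by backward induction. Given q_D, the follower Solace maximises π_S = (250 - 2q_D - 2q_S)q_S - 80q_S.
Setting the follower's marginal profit to zero, 170 - 2q_D - 4q_S = 0, i.e. q_S = (170 - 2q_D)/4.
Delta substitutes q_S(q_D) into its own profit: π_D = q_D(250 - 2q_D - (170 - 2q_D)/2) - 80q_D = (165 - q_D)q_D - 80q_D.
Maximising: ∂π_D/∂q_D = 85 - 2q_D = 0, giving q_D = 85/2.
Then q_S = (170 - 2·(85/2))/4 = 85/4.
Price P = 250 - 2·(255/4) = 245/2.
Solace's profit: (245/2 - 80)·(85/4) = 903.1250.

903.13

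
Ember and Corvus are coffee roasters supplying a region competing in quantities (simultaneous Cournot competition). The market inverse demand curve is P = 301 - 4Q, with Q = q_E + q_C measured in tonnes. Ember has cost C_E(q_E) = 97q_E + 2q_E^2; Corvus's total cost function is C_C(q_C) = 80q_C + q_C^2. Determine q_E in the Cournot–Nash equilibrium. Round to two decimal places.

11.12

Ember's profit: π_E = (301 - 4Q)q_E - (97q_E + 2q_E²). Setting ∂π_E/∂q_E = 0: 204 - 12q_E - 4(q_C) = 0.
Corvus's profit: π_C = (301 - 4Q)q_C - (80q_C + q_C²). Setting ∂π_C/∂q_C = 0: 221 - 10q_C - 4(q_E) = 0.
Rearranging gives the reaction functions q_E = (204 - 4q_C)/12 and q_C = (221 - 4q_E)/10.
Solving the pair: q_E = 289/26, q_C = 459/26.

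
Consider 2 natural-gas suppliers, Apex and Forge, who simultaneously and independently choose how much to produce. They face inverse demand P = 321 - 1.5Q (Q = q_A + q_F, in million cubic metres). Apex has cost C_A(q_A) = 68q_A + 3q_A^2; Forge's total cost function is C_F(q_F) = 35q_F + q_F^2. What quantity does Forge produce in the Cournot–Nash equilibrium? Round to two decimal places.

51.33

Apex's profit: π_A = (321 - 1.5Q)q_A - (68q_A + 3q_A²). Setting ∂π_A/∂q_A = 0: 253 - 9q_A - (3/2)(q_F) = 0.
Forge's profit: π_F = (321 - 1.5Q)q_F - (35q_F + q_F²). Setting ∂π_F/∂q_F = 0: 286 - 5q_F - (3/2)(q_A) = 0.
Best responses: q_A = (253 - (3/2)q_F)/9, q_F = (286 - (3/2)q_A)/5.
Substituting one into the other gives q_A = 176/9 and q_F = 154/3.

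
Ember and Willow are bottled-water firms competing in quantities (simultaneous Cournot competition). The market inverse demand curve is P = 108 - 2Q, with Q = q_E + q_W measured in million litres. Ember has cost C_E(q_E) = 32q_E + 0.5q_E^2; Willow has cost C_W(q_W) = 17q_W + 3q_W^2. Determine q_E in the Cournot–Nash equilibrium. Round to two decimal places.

Ember's profit: π_E = (108 - 2Q)q_E - (32q_E + (1/2)q_E²). Setting ∂π_E/∂q_E = 0: 76 - 5q_E - 2(q_W) = 0.
Willow's first-order condition: 91 - 10q_W - 2(q_E) = 0.
So q_E = (76 - 2q_W)/5 and q_W = (91 - 2q_E)/10.
Substituting one into the other gives q_E = 289/23 and q_W = 303/46.

12.57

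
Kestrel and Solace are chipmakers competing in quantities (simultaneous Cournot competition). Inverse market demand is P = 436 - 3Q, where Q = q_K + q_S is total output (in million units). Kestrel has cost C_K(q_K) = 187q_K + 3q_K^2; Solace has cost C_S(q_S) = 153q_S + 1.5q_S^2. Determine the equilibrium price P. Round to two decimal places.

313.55

Kestrel's profit: π_K = (436 - 3Q)q_K - (187q_K + 3q_K²). Setting ∂π_K/∂q_K = 0: 249 - 12q_K - 3(q_S) = 0.
Solace's profit: π_S = (436 - 3Q)q_S - (153q_S + (3/2)q_S²). Setting ∂π_S/∂q_S = 0: 283 - 9q_S - 3(q_K) = 0.
Best responses: q_K = (249 - 3q_S)/12, q_S = (283 - 3q_K)/9.
Substituting one into the other gives q_K = 464/33 and q_S = 883/33.
Total output Q = 449/11, so price P = 436 - 3·(449/11) = 313.5455.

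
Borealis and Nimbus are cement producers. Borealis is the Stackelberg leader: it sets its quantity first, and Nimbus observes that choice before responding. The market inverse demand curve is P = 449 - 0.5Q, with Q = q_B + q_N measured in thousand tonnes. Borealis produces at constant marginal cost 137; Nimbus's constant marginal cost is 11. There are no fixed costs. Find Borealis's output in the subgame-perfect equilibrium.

The follower Nimbus best-responds to any q_B: π_N = (449 - 0.5Q)q_N - 11q_N.
Setting the follower's marginal profit to zero, 438 - (1/2)q_B - q_N = 0, i.e. q_N = (438 - (1/2)q_B).
The leader anticipates this reaction. Substituting into P = 449 - 0.5Q gives P = 230 - (1/4)q_B, so π_B = (230 - (1/4)q_B)q_B - 137q_B.
Maximising: ∂π_B/∂q_B = 93 - (1/2)q_B = 0, giving q_B = 186.
Then q_N = (438 - (1/2)·186) = 345.

186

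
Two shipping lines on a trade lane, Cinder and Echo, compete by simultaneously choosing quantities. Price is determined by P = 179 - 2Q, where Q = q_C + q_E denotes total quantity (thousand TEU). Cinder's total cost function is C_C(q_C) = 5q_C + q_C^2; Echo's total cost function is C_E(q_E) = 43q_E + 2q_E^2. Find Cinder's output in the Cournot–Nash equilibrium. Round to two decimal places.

25.45

Cinder's profit: π_C = (179 - 2Q)q_C - (5q_C + q_C²). Setting ∂π_C/∂q_C = 0: 174 - 6q_C - 2(q_E) = 0.
Echo's profit: π_E = (179 - 2Q)q_E - (43q_E + 2q_E²). Setting ∂π_E/∂q_E = 0: 136 - 8q_E - 2(q_C) = 0.
So q_C = (174 - 2q_E)/6 and q_E = (136 - 2q_C)/8.
Substituting one into the other gives q_C = 280/11 and q_E = 117/11.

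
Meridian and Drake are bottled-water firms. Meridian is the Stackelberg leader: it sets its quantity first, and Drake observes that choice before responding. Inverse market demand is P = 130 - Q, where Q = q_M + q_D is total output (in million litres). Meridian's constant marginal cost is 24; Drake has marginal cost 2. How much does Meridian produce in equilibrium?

The follower Drake best-responds to any q_M: π_D = (130 - Q)q_D - 2q_D.
Follower FOC: 128 - q_M - 2q_D = 0, so q_D(q_M) = (128 - q_M)/2.
The leader anticipates this reaction. Substituting into P = 130 - Q gives P = 66 - (1/2)q_M, so π_M = (66 - (1/2)q_M)q_M - 24q_M.
Leader FOC: 42 - q_M = 0, so q_M = 42.
Then q_D = (128 - 42)/2 = 43.

42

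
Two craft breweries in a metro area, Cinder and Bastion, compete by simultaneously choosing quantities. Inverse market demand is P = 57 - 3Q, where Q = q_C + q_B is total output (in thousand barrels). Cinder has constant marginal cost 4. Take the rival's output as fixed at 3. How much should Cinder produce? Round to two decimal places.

With the rival's output fixed at 3, Cinder's profit is π_C = (57 - 3·3 - 3q_C)q_C - (4q_C) = (48 - 3q_C)q_C - (4q_C).
∂π_C/∂q_C = 44 - 6q_C = 0, so q_C = 22/3.

7.33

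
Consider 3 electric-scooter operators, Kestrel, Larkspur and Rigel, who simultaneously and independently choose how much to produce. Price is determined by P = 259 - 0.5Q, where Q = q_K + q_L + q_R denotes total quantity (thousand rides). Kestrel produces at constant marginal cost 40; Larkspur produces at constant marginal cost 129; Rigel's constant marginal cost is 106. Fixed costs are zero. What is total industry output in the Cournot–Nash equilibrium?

Kestrel's profit: π_K = (259 - 0.5Q)q_K - (40q_K). Setting ∂π_K/∂q_K = 0: 219 - q_K - (1/2)(q_L + q_R) = 0.
Larkspur's first-order condition: 130 - q_L - (1/2)(q_K + q_R) = 0.
Rigel's profit: π_R = (259 - 0.5Q)q_R - (106q_R). Setting ∂π_R/∂q_R = 0: 153 - q_R - (1/2)(q_K + q_L) = 0.
Summing all 3 equations gives 502 − 2Q = 0, hence Q = 251.
Back-substituting: q_K = (219 − 251/2)/(1/2) = 187, q_L = (130 − 251/2)/(1/2) = 9, q_R = (153 − 251/2)/(1/2) = 55.
Total output Q = 187 + 9 + 55 = 251.

251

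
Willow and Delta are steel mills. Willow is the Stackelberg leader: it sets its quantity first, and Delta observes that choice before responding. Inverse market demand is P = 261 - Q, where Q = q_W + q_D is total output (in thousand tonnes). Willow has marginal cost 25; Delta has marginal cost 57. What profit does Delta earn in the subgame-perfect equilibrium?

Solve by backward induction. Given q_W, the follower Delta maximises π_D = (261 - q_W - q_D)q_D - 57q_D.
∂π_D/∂q_D = 204 - q_W - 2q_D = 0 gives the reaction function q_D = (204 - q_W)/2.
Willow substitutes q_D(q_W) into its own profit: π_W = q_W(261 - q_W - (204 - q_W)/2) - 25q_W = (159 - (1/2)q_W)q_W - 25q_W.
Leader FOC: 134 - q_W = 0, so q_W = 134.
Then q_D = (204 - 134)/2 = 35.
Price P = 261 - 169 = 92.
Delta's profit: (92 - 57)·35 = 1225.

1225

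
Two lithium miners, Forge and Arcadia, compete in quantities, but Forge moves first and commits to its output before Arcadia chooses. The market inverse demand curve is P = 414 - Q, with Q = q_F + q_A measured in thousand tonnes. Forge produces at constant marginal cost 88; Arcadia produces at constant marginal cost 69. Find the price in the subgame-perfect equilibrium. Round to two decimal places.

Solve by backward induction. Given q_F, the follower Arcadia maximises π_A = (414 - q_F - q_A)q_A - 69q_A.
Follower FOC: 345 - q_F - 2q_A = 0, so q_A(q_F) = (345 - q_F)/2.
The leader anticipates this reaction. Substituting into P = 414 - Q gives P = 483/2 - (1/2)q_F, so π_F = (483/2 - (1/2)q_F)q_F - 88q_F.
Leader FOC: 307/2 - q_F = 0, so q_F = 307/2.
Then q_A = (345 - 307/2)/2 = 383/4.
Total output Q = 997/4, so price P = 414 - 997/4 = 659/4.

164.75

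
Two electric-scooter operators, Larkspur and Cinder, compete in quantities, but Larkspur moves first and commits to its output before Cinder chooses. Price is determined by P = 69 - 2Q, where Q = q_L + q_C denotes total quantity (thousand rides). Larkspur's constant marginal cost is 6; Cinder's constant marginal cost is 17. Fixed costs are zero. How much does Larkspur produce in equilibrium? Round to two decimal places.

18.50

Solve by backward induction. Given q_L, the follower Cinder maximises π_C = (69 - 2q_L - 2q_C)q_C - 17q_C.
∂π_C/∂q_C = 52 - 2q_L - 4q_C = 0 gives the reaction function q_C = (52 - 2q_L)/4.
Larkspur substitutes q_C(q_L) into its own profit: π_L = q_L(69 - 2q_L - (52 - 2q_L)/2) - 6q_L = (43 - q_L)q_L - 6q_L.
Maximising: ∂π_L/∂q_L = 37 - 2q_L = 0, giving q_L = 37/2.
Then q_C = (52 - 2·(37/2))/4 = 15/4.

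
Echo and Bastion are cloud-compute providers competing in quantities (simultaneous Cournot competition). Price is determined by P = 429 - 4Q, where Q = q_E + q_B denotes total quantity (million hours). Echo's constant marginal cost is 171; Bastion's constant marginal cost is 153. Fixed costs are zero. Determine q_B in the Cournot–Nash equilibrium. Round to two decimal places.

Echo's profit: π_E = (429 - 4Q)q_E - (171q_E). Setting ∂π_E/∂q_E = 0: 258 - 8q_E - 4(q_B) = 0.
Bastion's profit: π_B = (429 - 4Q)q_B - (153q_B). Setting ∂π_B/∂q_B = 0: 276 - 8q_B - 4(q_E) = 0.
Best responses: q_E = (258 - 4q_B)/8, q_B = (276 - 4q_E)/8.
Solving the pair: q_E = 20, q_B = 49/2.

24.50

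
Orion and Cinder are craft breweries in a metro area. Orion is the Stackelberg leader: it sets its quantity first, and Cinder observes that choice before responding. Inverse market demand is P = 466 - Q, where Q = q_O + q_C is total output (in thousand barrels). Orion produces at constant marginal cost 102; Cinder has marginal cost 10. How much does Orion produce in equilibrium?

136

Solve by backward induction. Given q_O, the follower Cinder maximises π_C = (466 - q_O - q_C)q_C - 10q_C.
Follower FOC: 456 - q_O - 2q_C = 0, so q_C(q_O) = (456 - q_O)/2.
The leader anticipates this reaction. Substituting into P = 466 - Q gives P = 238 - (1/2)q_O, so π_O = (238 - (1/2)q_O)q_O - 102q_O.
Maximising: ∂π_O/∂q_O = 136 - q_O = 0, giving q_O = 136.
Then q_C = (456 - 136)/2 = 160.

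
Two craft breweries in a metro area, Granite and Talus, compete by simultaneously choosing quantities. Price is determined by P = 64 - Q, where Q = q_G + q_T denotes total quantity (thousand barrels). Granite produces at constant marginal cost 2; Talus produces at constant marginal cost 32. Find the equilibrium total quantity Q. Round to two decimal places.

31.33

Granite's profit: π_G = (64 - Q)q_G - (2q_G). Setting ∂π_G/∂q_G = 0: 62 - 2q_G - (q_T) = 0.
Talus's first-order condition: 32 - 2q_T - (q_G) = 0.
So q_G = (62 - q_T)/2 and q_T = (32 - q_G)/2.
Solving the pair: q_G = 92/3, q_T = 2/3.
Total output Q = 92/3 + 2/3 = 94/3.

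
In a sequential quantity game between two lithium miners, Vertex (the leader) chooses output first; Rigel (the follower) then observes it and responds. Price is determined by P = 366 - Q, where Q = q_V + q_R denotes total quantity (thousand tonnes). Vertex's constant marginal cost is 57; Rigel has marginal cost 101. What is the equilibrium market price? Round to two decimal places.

The follower Rigel best-responds to any q_V: π_R = (366 - Q)q_R - 101q_R.
Setting the follower's marginal profit to zero, 265 - q_V - 2q_R = 0, i.e. q_R = (265 - q_V)/2.
Vertex substitutes q_R(q_V) into its own profit: π_V = q_V(366 - q_V - (265 - q_V)/2) - 57q_V = (467/2 - (1/2)q_V)q_V - 57q_V.
The leader's first-order condition 353/2 - q_V = 0 yields q_V = 353/2.
Then q_R = (265 - 353/2)/2 = 177/4.
Total output Q = 883/4, so price P = 366 - 883/4 = 581/4.

145.25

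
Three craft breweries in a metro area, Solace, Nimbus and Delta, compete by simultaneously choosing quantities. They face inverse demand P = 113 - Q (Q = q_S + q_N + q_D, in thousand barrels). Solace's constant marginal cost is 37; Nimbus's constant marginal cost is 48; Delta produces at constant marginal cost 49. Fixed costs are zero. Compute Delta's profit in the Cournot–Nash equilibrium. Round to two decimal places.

162.56

Solace's profit: π_S = (113 - Q)q_S - (37q_S). Setting ∂π_S/∂q_S = 0: 76 - 2q_S - (q_N + q_D) = 0.
Nimbus's profit: π_N = (113 - Q)q_N - (48q_N). Setting ∂π_N/∂q_N = 0: 65 - 2q_N - (q_S + q_D) = 0.
Delta's first-order condition: 64 - 2q_D - (q_S + q_N) = 0.
Adding the 3 first-order conditions: 205 − 4Q = 0, so Q = 205/4.
Back-substituting: q_S = (76 − 205/4) = 99/4, q_N = (65 − 205/4) = 55/4, q_D = (64 − 205/4) = 51/4.
Price P = 113 - 205/4 = 247/4.
Delta's profit: (247/4 - 49)·(51/4) = 162.5625.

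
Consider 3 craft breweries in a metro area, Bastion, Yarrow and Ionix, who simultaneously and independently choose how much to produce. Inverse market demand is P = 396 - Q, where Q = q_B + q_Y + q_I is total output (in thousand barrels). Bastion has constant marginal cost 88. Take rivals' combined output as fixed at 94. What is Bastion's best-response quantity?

107

With rivals' combined output fixed at 94, Bastion's profit is π_B = (396 - 94 - q_B)q_B - (88q_B) = (302 - q_B)q_B - (88q_B).
∂π_B/∂q_B = 214 - 2q_B = 0, so q_B = 107.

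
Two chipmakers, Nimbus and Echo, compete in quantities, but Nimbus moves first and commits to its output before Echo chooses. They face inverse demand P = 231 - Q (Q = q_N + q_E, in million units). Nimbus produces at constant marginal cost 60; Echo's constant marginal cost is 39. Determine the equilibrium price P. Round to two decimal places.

Solve by backward induction. Given q_N, the follower Echo maximises π_E = (231 - q_N - q_E)q_E - 39q_E.
∂π_E/∂q_E = 192 - q_N - 2q_E = 0 gives the reaction function q_E = (192 - q_N)/2.
Nimbus substitutes q_E(q_N) into its own profit: π_N = q_N(231 - q_N - (192 - q_N)/2) - 60q_N = (135 - (1/2)q_N)q_N - 60q_N.
Maximising: ∂π_N/∂q_N = 75 - q_N = 0, giving q_N = 75.
Then q_E = (192 - 75)/2 = 117/2.
Total output Q = 267/2, so price P = 231 - 267/2 = 195/2.

97.50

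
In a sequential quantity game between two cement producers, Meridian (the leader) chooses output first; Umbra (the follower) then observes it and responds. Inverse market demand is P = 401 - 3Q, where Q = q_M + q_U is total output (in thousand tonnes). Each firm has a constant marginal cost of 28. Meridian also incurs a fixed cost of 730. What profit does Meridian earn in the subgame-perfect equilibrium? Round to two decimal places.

The follower Umbra best-responds to any q_M: π_U = (401 - 3Q)q_U - 28q_U.
∂π_U/∂q_U = 373 - 3q_M - 6q_U = 0 gives the reaction function q_U = (373 - 3q_M)/6.
Meridian substitutes q_U(q_M) into its own profit: π_M = q_M(401 - 3q_M - (373 - 3q_M)/2) - 28q_M = (429/2 - (3/2)q_M)q_M - 28q_M.
Maximising: ∂π_M/∂q_M = 373/2 - 3q_M = 0, giving q_M = 373/6.
Then q_U = (373 - 3·(373/6))/6 = 373/12.
Price P = 401 - 3·(373/4) = 485/4.
Meridian's profit: (485/4 - 28)·(373/6) - 730 = 5067.0417.

5067.04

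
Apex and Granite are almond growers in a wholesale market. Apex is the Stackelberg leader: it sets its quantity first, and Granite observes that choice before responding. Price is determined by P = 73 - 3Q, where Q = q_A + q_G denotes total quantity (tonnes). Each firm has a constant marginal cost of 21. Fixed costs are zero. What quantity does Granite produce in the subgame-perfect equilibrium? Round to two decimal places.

The follower Granite best-responds to any q_A: π_G = (73 - 3Q)q_G - 21q_G.
Follower FOC: 52 - 3q_A - 6q_G = 0, so q_G(q_A) = (52 - 3q_A)/6.
The leader anticipates this reaction. Substituting into P = 73 - 3Q gives P = 47 - (3/2)q_A, so π_A = (47 - (3/2)q_A)q_A - 21q_A.
Leader FOC: 26 - 3q_A = 0, so q_A = 26/3.
Then q_G = (52 - 3·(26/3))/6 = 13/3.

4.33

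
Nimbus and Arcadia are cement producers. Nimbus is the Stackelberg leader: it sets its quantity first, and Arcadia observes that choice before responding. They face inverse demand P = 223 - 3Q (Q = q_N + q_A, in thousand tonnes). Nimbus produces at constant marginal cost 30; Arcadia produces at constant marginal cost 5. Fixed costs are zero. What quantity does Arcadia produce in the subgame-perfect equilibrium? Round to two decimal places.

22.33

Solve by backward induction. Given q_N, the follower Arcadia maximises π_A = (223 - 3q_N - 3q_A)q_A - 5q_A.
∂π_A/∂q_A = 218 - 3q_N - 6q_A = 0 gives the reaction function q_A = (218 - 3q_N)/6.
The leader anticipates this reaction. Substituting into P = 223 - 3Q gives P = 114 - (3/2)q_N, so π_N = (114 - (3/2)q_N)q_N - 30q_N.
Leader FOC: 84 - 3q_N = 0, so q_N = 28.
Then q_A = (218 - 3·28)/6 = 67/3.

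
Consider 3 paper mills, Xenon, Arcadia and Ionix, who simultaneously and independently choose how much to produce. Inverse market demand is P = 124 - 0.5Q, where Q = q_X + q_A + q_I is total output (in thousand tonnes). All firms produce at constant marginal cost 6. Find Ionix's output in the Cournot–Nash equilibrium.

Each firm earns π_i = (124 - 0.5Q)q_i - 6q_i.
Setting ∂π_i/∂q_i = 0 with rivals' quantities fixed: 118 - q_i - (1/2)·Σ_{j≠i} q_j = 0.
With identical firms every q_j equals q_i, so Σ_{j≠i} q_j = 2q_i and 118 = 2q_i, giving q_i = 59.

59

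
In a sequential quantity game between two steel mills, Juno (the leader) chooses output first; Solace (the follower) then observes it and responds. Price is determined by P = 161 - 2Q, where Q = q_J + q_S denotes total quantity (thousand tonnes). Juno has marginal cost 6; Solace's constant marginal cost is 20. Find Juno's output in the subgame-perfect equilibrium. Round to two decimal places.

Solve by backward induction. Given q_J, the follower Solace maximises π_S = (161 - 2q_J - 2q_S)q_S - 20q_S.
∂π_S/∂q_S = 141 - 2q_J - 4q_S = 0 gives the reaction function q_S = (141 - 2q_J)/4.
Juno substitutes q_S(q_J) into its own profit: π_J = q_J(161 - 2q_J - (141 - 2q_J)/2) - 6q_J = (181/2 - q_J)q_J - 6q_J.
Leader FOC: 169/2 - 2q_J = 0, so q_J = 169/4.
Then q_S = (141 - 2·(169/4))/4 = 113/8.

42.25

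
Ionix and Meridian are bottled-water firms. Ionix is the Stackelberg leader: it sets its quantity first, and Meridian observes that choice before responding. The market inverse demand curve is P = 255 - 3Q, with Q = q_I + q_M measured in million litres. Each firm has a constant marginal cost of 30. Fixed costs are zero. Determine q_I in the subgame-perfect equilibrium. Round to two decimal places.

37.50

Solve by backward induction. Given q_I, the follower Meridian maximises π_M = (255 - 3q_I - 3q_M)q_M - 30q_M.
∂π_M/∂q_M = 225 - 3q_I - 6q_M = 0 gives the reaction function q_M = (225 - 3q_I)/6.
The leader anticipates this reaction. Substituting into P = 255 - 3Q gives P = 285/2 - (3/2)q_I, so π_I = (285/2 - (3/2)q_I)q_I - 30q_I.
The leader's first-order condition 225/2 - 3q_I = 0 yields q_I = 75/2.
Then q_M = (225 - 3·(75/2))/6 = 75/4.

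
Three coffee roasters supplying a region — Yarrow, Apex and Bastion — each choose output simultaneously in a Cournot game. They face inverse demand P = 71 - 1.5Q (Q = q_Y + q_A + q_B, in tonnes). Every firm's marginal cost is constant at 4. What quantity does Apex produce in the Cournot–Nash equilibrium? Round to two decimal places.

Each firm earns π_i = (71 - 1.5Q)q_i - 4q_i.
First-order condition (treating rivals' output as given): 67 - 3q_i - (3/2)·Σ_{j≠i} q_j = 0.
By symmetry each firm produces the same amount; substituting Σ_{j≠i} q_j = 2q_i yields q_i = 67/6.

11.17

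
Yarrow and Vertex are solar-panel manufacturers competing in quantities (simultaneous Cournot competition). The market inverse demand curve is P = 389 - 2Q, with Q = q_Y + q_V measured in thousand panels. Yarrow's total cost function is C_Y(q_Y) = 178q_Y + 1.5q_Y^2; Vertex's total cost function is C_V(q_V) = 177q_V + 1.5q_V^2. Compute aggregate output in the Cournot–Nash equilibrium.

47

Yarrow's profit: π_Y = (389 - 2Q)q_Y - (178q_Y + (3/2)q_Y²). Setting ∂π_Y/∂q_Y = 0: 211 - 7q_Y - 2(q_V) = 0.
Vertex's first-order condition: 212 - 7q_V - 2(q_Y) = 0.
So q_Y = (211 - 2q_V)/7 and q_V = (212 - 2q_Y)/7.
Solving the pair: q_Y = 117/5, q_V = 118/5.
Total output Q = 117/5 + 118/5 = 47.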